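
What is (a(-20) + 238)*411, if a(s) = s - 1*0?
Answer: 89598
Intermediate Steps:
a(s) = s (a(s) = s + 0 = s)
(a(-20) + 238)*411 = (-20 + 238)*411 = 218*411 = 89598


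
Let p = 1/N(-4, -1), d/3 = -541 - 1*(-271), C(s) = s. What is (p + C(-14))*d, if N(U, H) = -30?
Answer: 11367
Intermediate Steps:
d = -810 (d = 3*(-541 - 1*(-271)) = 3*(-541 + 271) = 3*(-270) = -810)
p = -1/30 (p = 1/(-30) = -1/30 ≈ -0.033333)
(p + C(-14))*d = (-1/30 - 14)*(-810) = -421/30*(-810) = 11367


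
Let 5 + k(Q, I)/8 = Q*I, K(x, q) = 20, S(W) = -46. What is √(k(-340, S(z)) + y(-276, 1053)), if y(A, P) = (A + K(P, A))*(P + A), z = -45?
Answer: 2*I*√18458 ≈ 271.72*I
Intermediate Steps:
k(Q, I) = -40 + 8*I*Q (k(Q, I) = -40 + 8*(Q*I) = -40 + 8*(I*Q) = -40 + 8*I*Q)
y(A, P) = (20 + A)*(A + P) (y(A, P) = (A + 20)*(P + A) = (20 + A)*(A + P))
√(k(-340, S(z)) + y(-276, 1053)) = √((-40 + 8*(-46)*(-340)) + ((-276)² + 20*(-276) + 20*1053 - 276*1053)) = √((-40 + 125120) + (76176 - 5520 + 21060 - 290628)) = √(125080 - 198912) = √(-73832) = 2*I*√18458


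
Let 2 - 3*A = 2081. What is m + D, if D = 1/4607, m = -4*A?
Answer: 12770605/4607 ≈ 2772.0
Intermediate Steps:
A = -693 (A = ⅔ - ⅓*2081 = ⅔ - 2081/3 = -693)
m = 2772 (m = -4*(-693) = 2772)
D = 1/4607 ≈ 0.00021706
m + D = 2772 + 1/4607 = 12770605/4607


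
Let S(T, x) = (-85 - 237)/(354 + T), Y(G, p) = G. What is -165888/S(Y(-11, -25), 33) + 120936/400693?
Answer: 1628521710936/9215939 ≈ 1.7671e+5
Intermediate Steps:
S(T, x) = -322/(354 + T)
-165888/S(Y(-11, -25), 33) + 120936/400693 = -165888/((-322/(354 - 11))) + 120936/400693 = -165888/((-322/343)) + 120936*(1/400693) = -165888/((-322*1/343)) + 120936/400693 = -165888/(-46/49) + 120936/400693 = -165888*(-49/46) + 120936/400693 = 4064256/23 + 120936/400693 = 1628521710936/9215939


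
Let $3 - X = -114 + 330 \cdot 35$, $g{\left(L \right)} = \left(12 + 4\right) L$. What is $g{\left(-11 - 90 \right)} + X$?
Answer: $-13049$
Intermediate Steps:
$g{\left(L \right)} = 16 L$
$X = -11433$ ($X = 3 - \left(-114 + 330 \cdot 35\right) = 3 - \left(-114 + 11550\right) = 3 - 11436 = -11433$)
$g{\left(-11 - 90 \right)} + X = 16 \left(-11 - 90\right) - 11433 = 16 \left(-101\right) - 11433 = -1616 - 11433 = -13049$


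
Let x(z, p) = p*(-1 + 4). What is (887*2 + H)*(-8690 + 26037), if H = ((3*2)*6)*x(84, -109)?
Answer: -173435306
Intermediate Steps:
x(z, p) = 3*p (x(z, p) = p*3 = 3*p)
H = -11772 (H = ((3*2)*6)*(3*(-109)) = (6*6)*(-327) = 36*(-327) = -11772)
(887*2 + H)*(-8690 + 26037) = (887*2 - 11772)*(-8690 + 26037) = (1774 - 11772)*17347 = -9998*17347 = -173435306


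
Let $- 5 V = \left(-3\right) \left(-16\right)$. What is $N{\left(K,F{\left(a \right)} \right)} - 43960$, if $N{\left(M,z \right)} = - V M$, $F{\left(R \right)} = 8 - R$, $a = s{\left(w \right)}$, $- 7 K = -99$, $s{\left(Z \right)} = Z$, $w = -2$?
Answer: $- \frac{1533848}{35} \approx -43824.0$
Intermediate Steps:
$K = \frac{99}{7}$ ($K = \left(- \frac{1}{7}\right) \left(-99\right) = \frac{99}{7} \approx 14.143$)
$a = -2$
$V = - \frac{48}{5}$ ($V = - \frac{\left(-3\right) \left(-16\right)}{5} = \left(- \frac{1}{5}\right) 48 = - \frac{48}{5} \approx -9.6$)
$N{\left(M,z \right)} = \frac{48 M}{5}$ ($N{\left(M,z \right)} = \left(-1\right) \left(- \frac{48}{5}\right) M = \frac{48 M}{5}$)
$N{\left(K,F{\left(a \right)} \right)} - 43960 = \frac{48}{5} \cdot \frac{99}{7} - 43960 = \frac{4752}{35} - 43960 = - \frac{1533848}{35}$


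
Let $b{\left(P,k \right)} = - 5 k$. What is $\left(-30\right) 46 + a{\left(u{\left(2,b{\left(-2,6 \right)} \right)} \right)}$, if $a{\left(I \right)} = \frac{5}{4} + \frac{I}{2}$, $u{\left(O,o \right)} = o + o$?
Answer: $- \frac{5635}{4} \approx -1408.8$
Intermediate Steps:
$u{\left(O,o \right)} = 2 o$
$a{\left(I \right)} = \frac{5}{4} + \frac{I}{2}$ ($a{\left(I \right)} = 5 \cdot \frac{1}{4} + I \frac{1}{2} = \frac{5}{4} + \frac{I}{2}$)
$\left(-30\right) 46 + a{\left(u{\left(2,b{\left(-2,6 \right)} \right)} \right)} = \left(-30\right) 46 + \left(\frac{5}{4} + \frac{2 \left(\left(-5\right) 6\right)}{2}\right) = -1380 + \left(\frac{5}{4} + \frac{2 \left(-30\right)}{2}\right) = -1380 + \left(\frac{5}{4} + \frac{1}{2} \left(-60\right)\right) = -1380 + \left(\frac{5}{4} - 30\right) = -1380 - \frac{115}{4} = - \frac{5635}{4}$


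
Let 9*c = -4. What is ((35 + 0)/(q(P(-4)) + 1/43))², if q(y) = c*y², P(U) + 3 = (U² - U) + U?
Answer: 183467025/844425481 ≈ 0.21727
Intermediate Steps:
c = -4/9 (c = (⅑)*(-4) = -4/9 ≈ -0.44444)
P(U) = -3 + U² (P(U) = -3 + ((U² - U) + U) = -3 + U²)
q(y) = -4*y²/9
((35 + 0)/(q(P(-4)) + 1/43))² = ((35 + 0)/(-4*(-3 + (-4)²)²/9 + 1/43))² = (35/(-4*(-3 + 16)²/9 + 1/43))² = (35/(-4/9*13² + 1/43))² = (35/(-4/9*169 + 1/43))² = (35/(-676/9 + 1/43))² = (35/(-29059/387))² = (35*(-387/29059))² = (-13545/29059)² = 183467025/844425481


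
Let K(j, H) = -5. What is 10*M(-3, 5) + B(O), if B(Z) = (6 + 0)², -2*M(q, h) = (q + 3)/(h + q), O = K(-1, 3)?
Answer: 36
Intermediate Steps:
O = -5
M(q, h) = -(3 + q)/(2*(h + q)) (M(q, h) = -(q + 3)/(2*(h + q)) = -(3 + q)/(2*(h + q)))
B(Z) = 36 (B(Z) = 6² = 36)
10*M(-3, 5) + B(O) = 10*((-3 - 1*(-3))/(2*(5 - 3))) + 36 = 10*((½)*(-3 + 3)/2) + 36 = 10*((½)*(½)*0) + 36 = 10*0 + 36 = 0 + 36 = 36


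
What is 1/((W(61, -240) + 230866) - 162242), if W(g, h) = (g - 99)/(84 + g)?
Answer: 145/9950442 ≈ 1.4572e-5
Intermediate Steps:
W(g, h) = (-99 + g)/(84 + g)
1/((W(61, -240) + 230866) - 162242) = 1/(((-99 + 61)/(84 + 61) + 230866) - 162242) = 1/((-38/145 + 230866) - 162242) = 1/(33475532/145 - 162242) = 1/(9950442/145) = 145/9950442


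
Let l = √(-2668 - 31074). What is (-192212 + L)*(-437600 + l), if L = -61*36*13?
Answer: 96604576000 - 220760*I*√33742 ≈ 9.6605e+10 - 4.0551e+7*I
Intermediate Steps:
l = I*√33742 (l = √(-33742) = I*√33742 ≈ 183.69*I)
L = -28548 (L = -2196*13 = -28548)
(-192212 + L)*(-437600 + l) = (-192212 - 28548)*(-437600 + I*√33742) = -220760*(-437600 + I*√33742) = 96604576000 - 220760*I*√33742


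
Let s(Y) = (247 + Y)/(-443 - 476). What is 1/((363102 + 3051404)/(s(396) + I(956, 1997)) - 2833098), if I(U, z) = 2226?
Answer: -2045051/5790691966984 ≈ -3.5316e-7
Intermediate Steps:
s(Y) = -247/919 - Y/919 (s(Y) = (247 + Y)/(-919) = (247 + Y)*(-1/919) = -247/919 - Y/919)
1/((363102 + 3051404)/(s(396) + I(956, 1997)) - 2833098) = 1/((363102 + 3051404)/((-247/919 - 1/919*396) + 2226) - 2833098) = 1/(3414506/((-247/919 - 396/919) + 2226) - 2833098) = 1/(3414506/(-643/919 + 2226) - 2833098) = 1/(3414506/(2045051/919) - 2833098) = 1/(3414506*(919/2045051) - 2833098) = 1/(3137931014/2045051 - 2833098) = 1/(-5790691966984/2045051) = -2045051/5790691966984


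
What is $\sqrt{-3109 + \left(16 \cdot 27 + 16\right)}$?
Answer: $i \sqrt{2661} \approx 51.585 i$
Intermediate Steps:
$\sqrt{-3109 + \left(16 \cdot 27 + 16\right)} = \sqrt{-3109 + \left(432 + 16\right)} = \sqrt{-3109 + 448} = \sqrt{-2661} = i \sqrt{2661}$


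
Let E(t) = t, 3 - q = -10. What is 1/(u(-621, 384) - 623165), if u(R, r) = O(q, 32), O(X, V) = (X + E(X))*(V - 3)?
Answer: -1/622411 ≈ -1.6067e-6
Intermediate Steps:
q = 13 (q = 3 - 1*(-10) = 3 + 10 = 13)
O(X, V) = 2*X*(-3 + V) (O(X, V) = (X + X)*(V - 3) = (2*X)*(-3 + V) = 2*X*(-3 + V))
u(R, r) = 754 (u(R, r) = 2*13*(-3 + 32) = 2*13*29 = 754)
1/(u(-621, 384) - 623165) = 1/(754 - 623165) = 1/(-622411) = -1/622411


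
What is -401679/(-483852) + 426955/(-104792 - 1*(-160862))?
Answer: 7636839073/904319388 ≈ 8.4449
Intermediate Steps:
-401679/(-483852) + 426955/(-104792 - 1*(-160862)) = -401679*(-1/483852) + 426955/(-104792 + 160862) = 133893/161284 + 426955/56070 = 133893/161284 + 426955*(1/56070) = 133893/161284 + 85391/11214 = 7636839073/904319388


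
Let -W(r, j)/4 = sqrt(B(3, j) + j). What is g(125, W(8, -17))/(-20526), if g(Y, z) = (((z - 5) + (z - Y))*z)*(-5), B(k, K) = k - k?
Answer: -1360/10263 + 1300*I*sqrt(17)/10263 ≈ -0.13251 + 0.52227*I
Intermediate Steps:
B(k, K) = 0
W(r, j) = -4*sqrt(j) (W(r, j) = -4*sqrt(0 + j) = -4*sqrt(j))
g(Y, z) = -5*z*(-5 - Y + 2*z) (g(Y, z) = (((-5 + z) + (z - Y))*z)*(-5) = ((-5 - Y + 2*z)*z)*(-5) = (z*(-5 - Y + 2*z))*(-5) = -5*z*(-5 - Y + 2*z))
g(125, W(8, -17))/(-20526) = (5*(-4*I*sqrt(17))*(5 + 125 - (-8)*sqrt(-17)))/(-20526) = (5*(-4*I*sqrt(17))*(5 + 125 - (-8)*I*sqrt(17)))*(-1/20526) = (5*(-4*I*sqrt(17))*(5 + 125 + 8*I*sqrt(17)))*(-1/20526) = (5*(-4*I*sqrt(17))*(130 + 8*I*sqrt(17)))*(-1/20526) = -20*I*sqrt(17)*(130 + 8*I*sqrt(17))*(-1/20526) = 10*I*sqrt(17)*(130 + 8*I*sqrt(17))/10263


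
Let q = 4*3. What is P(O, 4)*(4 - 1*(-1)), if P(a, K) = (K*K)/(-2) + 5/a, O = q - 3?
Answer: -335/9 ≈ -37.222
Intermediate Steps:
q = 12
O = 9 (O = 12 - 3 = 9)
P(a, K) = 5/a - K**2/2 (P(a, K) = K**2*(-1/2) + 5/a = -K**2/2 + 5/a = 5/a - K**2/2)
P(O, 4)*(4 - 1*(-1)) = (5/9 - 1/2*4**2)*(4 - 1*(-1)) = (5*(1/9) - 1/2*16)*(4 + 1) = (5/9 - 8)*5 = -67/9*5 = -335/9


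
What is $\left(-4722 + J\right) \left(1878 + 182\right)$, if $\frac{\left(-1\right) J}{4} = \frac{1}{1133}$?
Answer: $- \frac{107000600}{11} \approx -9.7273 \cdot 10^{6}$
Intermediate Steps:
$J = - \frac{4}{1133} \approx -0.0035305$
$\left(-4722 + J\right) \left(1878 + 182\right) = \left(-4722 - \frac{4}{1133}\right) \left(1878 + 182\right) = \left(- \frac{5350030}{1133}\right) 2060 = - \frac{107000600}{11}$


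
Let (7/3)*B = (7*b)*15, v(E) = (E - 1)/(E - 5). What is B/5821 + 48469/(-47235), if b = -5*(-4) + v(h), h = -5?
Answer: -238351204/274954935 ≈ -0.86687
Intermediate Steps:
v(E) = (-1 + E)/(-5 + E)
b = 103/5 (b = -5*(-4) + (-1 - 5)/(-5 - 5) = 20 - 6/(-10) = 20 - ⅒*(-6) = 20 + ⅗ = 103/5 ≈ 20.600)
B = 927 (B = 3*((7*(103/5))*15)/7 = 3*((721/5)*15)/7 = (3/7)*2163 = 927)
B/5821 + 48469/(-47235) = 927/5821 + 48469/(-47235) = 927*(1/5821) + 48469*(-1/47235) = 927/5821 - 48469/47235 = -238351204/274954935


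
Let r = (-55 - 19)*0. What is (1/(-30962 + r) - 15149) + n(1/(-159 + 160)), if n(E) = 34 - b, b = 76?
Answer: -470343743/30962 ≈ -15191.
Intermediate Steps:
n(E) = -42 (n(E) = 34 - 1*76 = 34 - 76 = -42)
r = 0 (r = -74*0 = 0)
(1/(-30962 + r) - 15149) + n(1/(-159 + 160)) = (1/(-30962 + 0) - 15149) - 42 = (1/(-30962) - 15149) - 42 = (-1/30962 - 15149) - 42 = -469043339/30962 - 42 = -470343743/30962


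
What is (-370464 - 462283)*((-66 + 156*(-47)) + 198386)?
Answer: -159044684036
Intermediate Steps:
(-370464 - 462283)*((-66 + 156*(-47)) + 198386) = -832747*((-66 - 7332) + 198386) = -832747*(-7398 + 198386) = -832747*190988 = -159044684036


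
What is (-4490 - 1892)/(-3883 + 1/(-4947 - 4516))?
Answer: 30196433/18372415 ≈ 1.6436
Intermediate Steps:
(-4490 - 1892)/(-3883 + 1/(-4947 - 4516)) = -6382/(-3883 + 1/(-9463)) = -6382/(-3883 - 1/9463) = -6382/(-36744830/9463) = -6382*(-9463/36744830) = 30196433/18372415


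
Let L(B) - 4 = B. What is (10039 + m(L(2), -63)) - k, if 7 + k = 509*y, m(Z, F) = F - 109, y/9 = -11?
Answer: 60265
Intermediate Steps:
y = -99 (y = 9*(-11) = -99)
L(B) = 4 + B
m(Z, F) = -109 + F
k = -50398 (k = -7 + 509*(-99) = -7 - 50391 = -50398)
(10039 + m(L(2), -63)) - k = (10039 + (-109 - 63)) - 1*(-50398) = (10039 - 172) + 50398 = 9867 + 50398 = 60265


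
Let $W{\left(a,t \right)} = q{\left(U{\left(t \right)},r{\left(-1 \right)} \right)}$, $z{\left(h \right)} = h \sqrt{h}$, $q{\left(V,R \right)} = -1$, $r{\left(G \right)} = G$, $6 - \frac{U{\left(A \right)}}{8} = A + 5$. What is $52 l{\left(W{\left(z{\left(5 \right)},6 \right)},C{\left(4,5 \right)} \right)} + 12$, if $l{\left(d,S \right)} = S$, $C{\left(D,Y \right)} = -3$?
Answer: $-144$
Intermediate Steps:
$U{\left(A \right)} = 8 - 8 A$ ($U{\left(A \right)} = 48 - 8 \left(A + 5\right) = 48 - 8 \left(5 + A\right) = 48 - \left(40 + 8 A\right) = 8 - 8 A$)
$z{\left(h \right)} = h^{\frac{3}{2}}$
$W{\left(a,t \right)} = -1$
$52 l{\left(W{\left(z{\left(5 \right)},6 \right)},C{\left(4,5 \right)} \right)} + 12 = 52 \left(-3\right) + 12 = -156 + 12 = -144$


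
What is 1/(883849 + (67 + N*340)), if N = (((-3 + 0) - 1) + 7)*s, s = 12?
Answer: 1/896156 ≈ 1.1159e-6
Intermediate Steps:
N = 36 (N = (((-3 + 0) - 1) + 7)*12 = ((-3 - 1) + 7)*12 = (-4 + 7)*12 = 3*12 = 36)
1/(883849 + (67 + N*340)) = 1/(883849 + (67 + 36*340)) = 1/(883849 + (67 + 12240)) = 1/(883849 + 12307) = 1/896156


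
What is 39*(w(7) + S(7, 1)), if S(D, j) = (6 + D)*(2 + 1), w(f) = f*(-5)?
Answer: 156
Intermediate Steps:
w(f) = -5*f
S(D, j) = 18 + 3*D (S(D, j) = (6 + D)*3 = 18 + 3*D)
39*(w(7) + S(7, 1)) = 39*(-5*7 + (18 + 3*7)) = 39*(-35 + (18 + 21)) = 39*(-35 + 39) = 39*4 = 156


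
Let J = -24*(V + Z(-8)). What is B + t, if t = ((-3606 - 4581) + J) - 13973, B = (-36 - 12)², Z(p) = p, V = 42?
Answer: -20672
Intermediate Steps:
B = 2304 (B = (-48)² = 2304)
J = -816 (J = -24*(42 - 8) = -24*34 = -816)
t = -22976 (t = ((-3606 - 4581) - 816) - 13973 = (-8187 - 816) - 13973 = -9003 - 13973 = -22976)
B + t = 2304 - 22976 = -20672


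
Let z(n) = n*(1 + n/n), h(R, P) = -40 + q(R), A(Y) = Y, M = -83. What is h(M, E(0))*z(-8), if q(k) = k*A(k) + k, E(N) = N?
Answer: -108256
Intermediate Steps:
q(k) = k + k² (q(k) = k*k + k = k² + k = k + k²)
h(R, P) = -40 + R*(1 + R)
z(n) = 2*n (z(n) = n*(1 + 1) = n*2 = 2*n)
h(M, E(0))*z(-8) = (-40 - 83*(1 - 83))*(2*(-8)) = (-40 - 83*(-82))*(-16) = (-40 + 6806)*(-16) = 6766*(-16) = -108256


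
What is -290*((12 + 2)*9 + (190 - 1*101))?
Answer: -62350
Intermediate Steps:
-290*((12 + 2)*9 + (190 - 1*101)) = -290*(14*9 + (190 - 101)) = -290*(126 + 89) = -290*215 = -62350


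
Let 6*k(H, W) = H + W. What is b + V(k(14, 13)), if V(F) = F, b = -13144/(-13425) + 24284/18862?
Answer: 1713435403/253222350 ≈ 6.7665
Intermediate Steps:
k(H, W) = H/6 + W/6 (k(H, W) = (H + W)/6 = H/6 + W/6)
b = 286967414/126611175 (b = -13144*(-1/13425) + 24284*(1/18862) = 13144/13425 + 12142/9431 = 286967414/126611175 ≈ 2.2665)
b + V(k(14, 13)) = 286967414/126611175 + ((⅙)*14 + (⅙)*13) = 286967414/126611175 + (7/3 + 13/6) = 286967414/126611175 + 9/2 = 1713435403/253222350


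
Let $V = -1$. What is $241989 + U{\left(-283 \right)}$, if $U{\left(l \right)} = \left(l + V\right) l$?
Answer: $322361$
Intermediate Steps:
$U{\left(l \right)} = l \left(-1 + l\right)$ ($U{\left(l \right)} = \left(l - 1\right) l = \left(-1 + l\right) l = l \left(-1 + l\right)$)
$241989 + U{\left(-283 \right)} = 241989 - 283 \left(-1 - 283\right) = 241989 - -80372 = 241989 + 80372 = 322361$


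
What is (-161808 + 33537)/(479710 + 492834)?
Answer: -128271/972544 ≈ -0.13189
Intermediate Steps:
(-161808 + 33537)/(479710 + 492834) = -128271/972544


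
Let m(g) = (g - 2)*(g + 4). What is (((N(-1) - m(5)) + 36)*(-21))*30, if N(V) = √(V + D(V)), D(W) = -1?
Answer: -5670 - 630*I*√2 ≈ -5670.0 - 890.95*I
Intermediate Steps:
m(g) = (-2 + g)*(4 + g)
N(V) = √(-1 + V) (N(V) = √(V - 1) = √(-1 + V))
(((N(-1) - m(5)) + 36)*(-21))*30 = (((√(-1 - 1) - (-8 + 5² + 2*5)) + 36)*(-21))*30 = (((√(-2) - (-8 + 25 + 10)) + 36)*(-21))*30 = (((I*√2 - 1*27) + 36)*(-21))*30 = (((I*√2 - 27) + 36)*(-21))*30 = (((-27 + I*√2) + 36)*(-21))*30 = ((9 + I*√2)*(-21))*30 = (-189 - 21*I*√2)*30 = -5670 - 630*I*√2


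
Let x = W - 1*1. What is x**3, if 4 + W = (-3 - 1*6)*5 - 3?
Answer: -148877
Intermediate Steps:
W = -52 (W = -4 + ((-3 - 1*6)*5 - 3) = -4 + ((-3 - 6)*5 - 3) = -4 + (-9*5 - 3) = -4 + (-45 - 3) = -4 - 48 = -52)
x = -53 (x = -52 - 1*1 = -52 - 1 = -53)
x**3 = (-53)**3 = -148877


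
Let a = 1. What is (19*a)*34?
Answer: 646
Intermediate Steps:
(19*a)*34 = (19*1)*34 = 19*34 = 646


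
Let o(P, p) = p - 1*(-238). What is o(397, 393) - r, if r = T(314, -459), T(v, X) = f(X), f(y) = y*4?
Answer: 2467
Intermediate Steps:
f(y) = 4*y
T(v, X) = 4*X
o(P, p) = 238 + p (o(P, p) = p + 238 = 238 + p)
r = -1836 (r = 4*(-459) = -1836)
o(397, 393) - r = (238 + 393) - 1*(-1836) = 631 + 1836 = 2467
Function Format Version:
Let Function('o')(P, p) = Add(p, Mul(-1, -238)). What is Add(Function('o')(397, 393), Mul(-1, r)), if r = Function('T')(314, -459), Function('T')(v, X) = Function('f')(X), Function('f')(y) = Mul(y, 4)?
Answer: 2467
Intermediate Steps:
Function('f')(y) = Mul(4, y)
Function('T')(v, X) = Mul(4, X)
Function('o')(P, p) = Add(238, p) (Function('o')(P, p) = Add(p, 238) = Add(238, p))
r = -1836 (r = Mul(4, -459) = -1836)
Add(Function('o')(397, 393), Mul(-1, r)) = Add(Add(238, 393), Mul(-1, -1836)) = Add(631, 1836) = 2467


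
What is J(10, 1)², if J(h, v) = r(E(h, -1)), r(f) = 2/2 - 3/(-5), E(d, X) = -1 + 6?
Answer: 64/25 ≈ 2.5600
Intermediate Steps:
E(d, X) = 5
r(f) = 8/5 (r(f) = 2*(½) - 3*(-⅕) = 1 + ⅗ = 8/5)
J(h, v) = 8/5
J(10, 1)² = (8/5)² = 64/25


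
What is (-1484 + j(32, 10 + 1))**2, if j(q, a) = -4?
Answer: 2214144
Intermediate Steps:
(-1484 + j(32, 10 + 1))**2 = (-1484 - 4)**2 = (-1488)**2 = 2214144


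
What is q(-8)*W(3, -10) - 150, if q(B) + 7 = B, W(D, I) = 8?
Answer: -270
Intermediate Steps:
q(B) = -7 + B
q(-8)*W(3, -10) - 150 = (-7 - 8)*8 - 150 = -15*8 - 150 = -120 - 150 = -270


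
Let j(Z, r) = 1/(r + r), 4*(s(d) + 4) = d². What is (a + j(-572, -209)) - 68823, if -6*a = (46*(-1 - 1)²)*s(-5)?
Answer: -28796857/418 ≈ -68892.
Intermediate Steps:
s(d) = -4 + d²/4
j(Z, r) = 1/(2*r)
a = -69 (a = -46*(-1 - 1)²*(-4 + (¼)*(-5)²)/6 = -46*(-2)²*(-4 + (¼)*25)/6 = -46*4*(-4 + 25/4)/6 = -92*9/(3*4) = -⅙*414 = -69)
(a + j(-572, -209)) - 68823 = (-69 + (½)/(-209)) - 68823 = (-69 + (½)*(-1/209)) - 68823 = (-69 - 1/418) - 68823 = -28843/418 - 68823 = -28796857/418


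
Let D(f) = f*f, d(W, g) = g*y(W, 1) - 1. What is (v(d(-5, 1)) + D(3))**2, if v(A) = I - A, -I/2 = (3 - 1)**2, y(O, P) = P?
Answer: 1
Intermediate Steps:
I = -8 (I = -2*(3 - 1)**2 = -2*2**2 = -2*4 = -8)
d(W, g) = -1 + g (d(W, g) = g*1 - 1 = g - 1 = -1 + g)
D(f) = f**2
v(A) = -8 - A
(v(d(-5, 1)) + D(3))**2 = ((-8 - (-1 + 1)) + 3**2)**2 = ((-8 - 1*0) + 9)**2 = ((-8 + 0) + 9)**2 = (-8 + 9)**2 = 1**2 = 1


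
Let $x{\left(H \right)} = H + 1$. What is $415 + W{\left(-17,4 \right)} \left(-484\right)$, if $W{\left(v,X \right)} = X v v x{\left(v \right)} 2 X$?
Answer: $71616927$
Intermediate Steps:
$x{\left(H \right)} = 1 + H$
$W{\left(v,X \right)} = 2 X^{2} v^{2} \left(1 + v\right)$ ($W{\left(v,X \right)} = X v v \left(1 + v\right) 2 X = X v^{2} \left(1 + v\right) 2 X = 2 X v^{2} \left(1 + v\right) X = 2 X^{2} v^{2} \left(1 + v\right)$)
$415 + W{\left(-17,4 \right)} \left(-484\right) = 415 + 2 \cdot 4^{2} \left(-17\right)^{2} \left(1 - 17\right) \left(-484\right) = 415 + 2 \cdot 16 \cdot 289 \left(-16\right) \left(-484\right) = 415 - -71616512 = 415 + 71616512 = 71616927$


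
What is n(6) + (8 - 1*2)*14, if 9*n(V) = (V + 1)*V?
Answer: 266/3 ≈ 88.667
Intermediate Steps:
n(V) = V*(1 + V)/9 (n(V) = ((V + 1)*V)/9 = ((1 + V)*V)/9 = (V*(1 + V))/9 = V*(1 + V)/9)
n(6) + (8 - 1*2)*14 = (1/9)*6*(1 + 6) + (8 - 1*2)*14 = (1/9)*6*7 + (8 - 2)*14 = 14/3 + 6*14 = 14/3 + 84 = 266/3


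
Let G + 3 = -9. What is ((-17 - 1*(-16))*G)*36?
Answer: 432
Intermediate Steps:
G = -12 (G = -3 - 9 = -12)
((-17 - 1*(-16))*G)*36 = ((-17 - 1*(-16))*(-12))*36 = ((-17 + 16)*(-12))*36 = -1*(-12)*36 = 12*36 = 432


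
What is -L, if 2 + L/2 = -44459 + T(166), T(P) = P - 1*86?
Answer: 88762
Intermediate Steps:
T(P) = -86 + P (T(P) = P - 86 = -86 + P)
L = -88762 (L = -4 + 2*(-44459 + (-86 + 166)) = -4 + 2*(-44459 + 80) = -4 + 2*(-44379) = -4 - 88758 = -88762)
-L = -1*(-88762) = 88762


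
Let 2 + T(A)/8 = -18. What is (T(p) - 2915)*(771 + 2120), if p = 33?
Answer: -8889825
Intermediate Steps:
T(A) = -160 (T(A) = -16 + 8*(-18) = -16 - 144 = -160)
(T(p) - 2915)*(771 + 2120) = (-160 - 2915)*(771 + 2120) = -3075*2891 = -8889825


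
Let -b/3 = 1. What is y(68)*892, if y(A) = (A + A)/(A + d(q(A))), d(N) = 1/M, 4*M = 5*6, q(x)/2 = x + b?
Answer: 909840/511 ≈ 1780.5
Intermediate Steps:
b = -3 (b = -3*1 = -3)
q(x) = -6 + 2*x (q(x) = 2*(x - 3) = 2*(-3 + x) = -6 + 2*x)
M = 15/2 (M = (5*6)/4 = (¼)*30 = 15/2 ≈ 7.5000)
d(N) = 2/15 (d(N) = 1/(15/2) = 2/15)
y(A) = 2*A/(2/15 + A) (y(A) = (A + A)/(A + 2/15) = (2*A)/(2/15 + A) = 2*A/(2/15 + A))
y(68)*892 = (30*68/(2 + 15*68))*892 = (30*68/(2 + 1020))*892 = (30*68/1022)*892 = (30*68*(1/1022))*892 = (1020/511)*892 = 909840/511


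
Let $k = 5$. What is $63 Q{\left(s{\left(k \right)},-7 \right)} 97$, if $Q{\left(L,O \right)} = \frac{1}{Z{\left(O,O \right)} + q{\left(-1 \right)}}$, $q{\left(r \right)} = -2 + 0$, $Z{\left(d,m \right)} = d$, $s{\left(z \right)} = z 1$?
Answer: $-679$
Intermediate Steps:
$s{\left(z \right)} = z$
$q{\left(r \right)} = -2$
$Q{\left(L,O \right)} = \frac{1}{-2 + O}$ ($Q{\left(L,O \right)} = \frac{1}{O - 2} = \frac{1}{-2 + O}$)
$63 Q{\left(s{\left(k \right)},-7 \right)} 97 = \frac{63}{-2 - 7} \cdot 97 = \frac{63}{-9} \cdot 97 = 63 \left(- \frac{1}{9}\right) 97 = \left(-7\right) 97 = -679$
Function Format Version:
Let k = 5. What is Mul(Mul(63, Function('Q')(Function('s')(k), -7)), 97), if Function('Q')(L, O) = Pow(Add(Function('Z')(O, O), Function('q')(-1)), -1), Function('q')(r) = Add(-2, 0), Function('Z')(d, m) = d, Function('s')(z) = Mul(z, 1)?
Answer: -679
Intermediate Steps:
Function('s')(z) = z
Function('q')(r) = -2
Function('Q')(L, O) = Pow(Add(-2, O), -1) (Function('Q')(L, O) = Pow(Add(O, -2), -1) = Pow(Add(-2, O), -1))
Mul(Mul(63, Function('Q')(Function('s')(k), -7)), 97) = Mul(Mul(63, Pow(Add(-2, -7), -1)), 97) = Mul(Mul(63, Pow(-9, -1)), 97) = Mul(Mul(63, Rational(-1, 9)), 97) = Mul(-7, 97) = -679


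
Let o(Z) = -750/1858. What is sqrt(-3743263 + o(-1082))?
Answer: I*sqrt(3230589791158)/929 ≈ 1934.8*I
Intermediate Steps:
o(Z) = -375/929 (o(Z) = -750*1/1858 = -375/929)
sqrt(-3743263 + o(-1082)) = sqrt(-3743263 - 375/929) = sqrt(-3477491702/929) = I*sqrt(3230589791158)/929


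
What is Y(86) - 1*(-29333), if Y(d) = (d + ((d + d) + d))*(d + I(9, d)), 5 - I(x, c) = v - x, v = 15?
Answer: 58573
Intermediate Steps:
I(x, c) = -10 + x (I(x, c) = 5 - (15 - x) = 5 + (-15 + x) = -10 + x)
Y(d) = 4*d*(-1 + d) (Y(d) = (d + ((d + d) + d))*(d + (-10 + 9)) = (d + (2*d + d))*(d - 1) = (d + 3*d)*(-1 + d) = (4*d)*(-1 + d) = 4*d*(-1 + d))
Y(86) - 1*(-29333) = 4*86*(-1 + 86) - 1*(-29333) = 4*86*85 + 29333 = 29240 + 29333 = 58573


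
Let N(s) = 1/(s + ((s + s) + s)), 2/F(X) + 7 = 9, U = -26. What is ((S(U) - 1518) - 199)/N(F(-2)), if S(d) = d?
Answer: -6972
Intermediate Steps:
F(X) = 1 (F(X) = 2/(-7 + 9) = 2/2 = 2*(1/2) = 1)
N(s) = 1/(4*s) (N(s) = 1/(s + (2*s + s)) = 1/(s + 3*s) = 1/(4*s))
((S(U) - 1518) - 199)/N(F(-2)) = ((-26 - 1518) - 199)/(((1/4)/1)) = (-1544 - 199)/(((1/4)*1)) = -1743/1/4 = -1743*4 = -6972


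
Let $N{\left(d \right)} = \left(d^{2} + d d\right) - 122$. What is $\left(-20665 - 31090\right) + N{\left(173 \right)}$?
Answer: $7981$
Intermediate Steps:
$N{\left(d \right)} = -122 + 2 d^{2}$ ($N{\left(d \right)} = \left(d^{2} + d^{2}\right) - 122 = 2 d^{2} - 122 = -122 + 2 d^{2}$)
$\left(-20665 - 31090\right) + N{\left(173 \right)} = \left(-20665 - 31090\right) - \left(122 - 2 \cdot 173^{2}\right) = -51755 + \left(-122 + 2 \cdot 29929\right) = -51755 + \left(-122 + 59858\right) = -51755 + 59736 = 7981$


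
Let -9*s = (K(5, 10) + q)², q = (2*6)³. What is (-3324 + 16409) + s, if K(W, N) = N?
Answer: -2902879/9 ≈ -3.2254e+5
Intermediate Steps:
q = 1728 (q = 12³ = 1728)
s = -3020644/9 (s = -(10 + 1728)²/9 = -⅑*1738² = -⅑*3020644 = -3020644/9 ≈ -3.3563e+5)
(-3324 + 16409) + s = (-3324 + 16409) - 3020644/9 = 13085 - 3020644/9 = -2902879/9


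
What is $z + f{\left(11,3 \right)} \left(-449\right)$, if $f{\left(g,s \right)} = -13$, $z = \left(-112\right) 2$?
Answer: $5613$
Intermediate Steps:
$z = -224$
$z + f{\left(11,3 \right)} \left(-449\right) = -224 - -5837 = -224 + 5837 = 5613$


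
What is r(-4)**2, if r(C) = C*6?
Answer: 576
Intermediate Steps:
r(C) = 6*C
r(-4)**2 = (6*(-4))**2 = (-24)**2 = 576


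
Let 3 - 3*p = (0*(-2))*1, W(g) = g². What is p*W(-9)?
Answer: 81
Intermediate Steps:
p = 1 (p = 1 - 0*(-2)/3 = 1 - 0 = 1 - ⅓*0 = 1 + 0 = 1)
p*W(-9) = 1*(-9)² = 1*81 = 81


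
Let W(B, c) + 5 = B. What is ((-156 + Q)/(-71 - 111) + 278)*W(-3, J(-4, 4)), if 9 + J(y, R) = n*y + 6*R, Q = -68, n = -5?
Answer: -29040/13 ≈ -2233.8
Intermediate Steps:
J(y, R) = -9 - 5*y + 6*R (J(y, R) = -9 + (-5*y + 6*R) = -9 - 5*y + 6*R)
W(B, c) = -5 + B
((-156 + Q)/(-71 - 111) + 278)*W(-3, J(-4, 4)) = ((-156 - 68)/(-71 - 111) + 278)*(-5 - 3) = (-224/(-182) + 278)*(-8) = (-224*(-1/182) + 278)*(-8) = (16/13 + 278)*(-8) = (3630/13)*(-8) = -29040/13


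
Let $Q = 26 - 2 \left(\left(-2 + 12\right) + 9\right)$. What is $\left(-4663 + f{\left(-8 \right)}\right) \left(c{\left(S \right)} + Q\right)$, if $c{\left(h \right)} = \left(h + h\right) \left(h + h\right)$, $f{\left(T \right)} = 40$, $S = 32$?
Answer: $-18880332$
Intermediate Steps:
$c{\left(h \right)} = 4 h^{2}$ ($c{\left(h \right)} = 2 h 2 h = 4 h^{2}$)
$Q = -12$ ($Q = 26 - 2 \left(10 + 9\right) = 26 - 38 = -12$)
$\left(-4663 + f{\left(-8 \right)}\right) \left(c{\left(S \right)} + Q\right) = \left(-4663 + 40\right) \left(4 \cdot 32^{2} - 12\right) = - 4623 \left(4 \cdot 1024 - 12\right) = - 4623 \left(4096 - 12\right) = \left(-4623\right) 4084 = -18880332$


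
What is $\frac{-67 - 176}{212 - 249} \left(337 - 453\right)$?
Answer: $- \frac{28188}{37} \approx -761.84$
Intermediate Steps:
$\frac{-67 - 176}{212 - 249} \left(337 - 453\right) = - \frac{243}{-37} \left(-116\right) = \left(-243\right) \left(- \frac{1}{37}\right) \left(-116\right) = \frac{243}{37} \left(-116\right) = - \frac{28188}{37}$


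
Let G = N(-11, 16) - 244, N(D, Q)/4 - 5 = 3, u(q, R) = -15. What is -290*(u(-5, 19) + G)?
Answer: 65830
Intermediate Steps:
N(D, Q) = 32 (N(D, Q) = 20 + 4*3 = 20 + 12 = 32)
G = -212 (G = 32 - 244 = -212)
-290*(u(-5, 19) + G) = -290*(-15 - 212) = -290*(-227) = 65830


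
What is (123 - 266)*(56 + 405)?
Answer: -65923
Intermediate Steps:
(123 - 266)*(56 + 405) = -143*461 = -65923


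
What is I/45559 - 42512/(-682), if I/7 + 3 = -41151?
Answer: 870167506/15535619 ≈ 56.011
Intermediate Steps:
I = -288078 (I = -21 + 7*(-41151) = -21 - 288057 = -288078)
I/45559 - 42512/(-682) = -288078/45559 - 42512/(-682) = -288078*1/45559 - 42512*(-1/682) = -288078/45559 + 21256/341 = 870167506/15535619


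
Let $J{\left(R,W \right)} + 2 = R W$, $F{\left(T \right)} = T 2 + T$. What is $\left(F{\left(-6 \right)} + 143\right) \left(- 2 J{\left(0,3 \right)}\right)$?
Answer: $500$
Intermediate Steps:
$F{\left(T \right)} = 3 T$ ($F{\left(T \right)} = 2 T + T = 3 T$)
$J{\left(R,W \right)} = -2 + R W$
$\left(F{\left(-6 \right)} + 143\right) \left(- 2 J{\left(0,3 \right)}\right) = \left(3 \left(-6\right) + 143\right) \left(- 2 \left(-2 + 0 \cdot 3\right)\right) = \left(-18 + 143\right) \left(- 2 \left(-2 + 0\right)\right) = 125 \left(\left(-2\right) \left(-2\right)\right) = 125 \cdot 4 = 500$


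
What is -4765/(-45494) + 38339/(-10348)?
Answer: -847443123/235385956 ≈ -3.6002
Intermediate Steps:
-4765/(-45494) + 38339/(-10348) = -4765*(-1/45494) + 38339*(-1/10348) = 4765/45494 - 38339/10348 = -847443123/235385956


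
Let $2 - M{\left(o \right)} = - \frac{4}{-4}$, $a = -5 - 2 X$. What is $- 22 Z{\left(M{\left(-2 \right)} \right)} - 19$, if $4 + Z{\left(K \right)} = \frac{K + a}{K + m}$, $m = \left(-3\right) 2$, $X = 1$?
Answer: $\frac{213}{5} \approx 42.6$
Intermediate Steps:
$m = -6$
$a = -7$ ($a = -5 - 2 = -7$)
$M{\left(o \right)} = 1$ ($M{\left(o \right)} = 2 - - \frac{4}{-4} = 2 - \left(-4\right) \left(- \frac{1}{4}\right) = 2 - 1 = 1$)
$Z{\left(K \right)} = -4 + \frac{-7 + K}{-6 + K}$ ($Z{\left(K \right)} = -4 + \frac{K - 7}{K - 6} = -4 + \frac{-7 + K}{-6 + K}$)
$- 22 Z{\left(M{\left(-2 \right)} \right)} - 19 = - 22 \frac{17 - 3}{-6 + 1} - 19 = - 22 \frac{17 - 3}{-5} - 19 = - 22 \left(\left(- \frac{1}{5}\right) 14\right) - 19 = \left(-22\right) \left(- \frac{14}{5}\right) - 19 = \frac{308}{5} - 19 = \frac{213}{5}$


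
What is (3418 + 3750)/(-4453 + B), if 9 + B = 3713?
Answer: -1024/107 ≈ -9.5701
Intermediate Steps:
B = 3704 (B = -9 + 3713 = 3704)
(3418 + 3750)/(-4453 + B) = (3418 + 3750)/(-4453 + 3704) = 7168/(-749) = 7168*(-1/749) = -1024/107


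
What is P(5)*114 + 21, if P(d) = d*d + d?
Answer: 3441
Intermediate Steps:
P(d) = d + d² (P(d) = d² + d = d + d²)
P(5)*114 + 21 = (5*(1 + 5))*114 + 21 = (5*6)*114 + 21 = 30*114 + 21 = 3420 + 21 = 3441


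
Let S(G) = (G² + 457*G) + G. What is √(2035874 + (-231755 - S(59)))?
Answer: 4*√110851 ≈ 1331.8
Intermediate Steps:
S(G) = G² + 458*G
√(2035874 + (-231755 - S(59))) = √(2035874 + (-231755 - 59*(458 + 59))) = √(2035874 + (-231755 - 59*517)) = √(2035874 + (-231755 - 1*30503)) = √(2035874 + (-231755 - 30503)) = √(2035874 - 262258) = √1773616 = 4*√110851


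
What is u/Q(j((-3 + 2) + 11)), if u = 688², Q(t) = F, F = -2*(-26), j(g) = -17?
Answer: 118336/13 ≈ 9102.8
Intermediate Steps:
F = 52
Q(t) = 52
u = 473344
u/Q(j((-3 + 2) + 11)) = 473344/52 = 473344*(1/52) = 118336/13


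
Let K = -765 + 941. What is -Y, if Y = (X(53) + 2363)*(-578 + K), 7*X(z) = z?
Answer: 6670788/7 ≈ 9.5297e+5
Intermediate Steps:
X(z) = z/7
K = 176
Y = -6670788/7 (Y = ((⅐)*53 + 2363)*(-578 + 176) = (53/7 + 2363)*(-402) = (16594/7)*(-402) = -6670788/7 ≈ -9.5297e+5)
-Y = -1*(-6670788/7) = 6670788/7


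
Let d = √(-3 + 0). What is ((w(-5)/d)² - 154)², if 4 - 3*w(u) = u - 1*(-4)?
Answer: 17497489/729 ≈ 24002.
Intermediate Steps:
w(u) = -u/3 (w(u) = 4/3 - (u - 1*(-4))/3 = 4/3 - (u + 4)/3 = 4/3 - (4 + u)/3 = 4/3 + (-4/3 - u/3) = -u/3)
d = I*√3 (d = √(-3) = I*√3 ≈ 1.732*I)
((w(-5)/d)² - 154)² = (((-⅓*(-5))/((I*√3)))² - 154)² = ((5*(-I*√3/3)/3)² - 154)² = ((-5*I*√3/9)² - 154)² = (-25/27 - 154)² = (-4183/27)² = 17497489/729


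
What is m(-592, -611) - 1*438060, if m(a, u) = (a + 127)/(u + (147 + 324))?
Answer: -12265587/28 ≈ -4.3806e+5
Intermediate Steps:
m(a, u) = (127 + a)/(471 + u) (m(a, u) = (127 + a)/(u + 471) = (127 + a)/(471 + u))
m(-592, -611) - 1*438060 = (127 - 592)/(471 - 611) - 1*438060 = -465/(-140) - 438060 = -1/140*(-465) - 438060 = 93/28 - 438060 = -12265587/28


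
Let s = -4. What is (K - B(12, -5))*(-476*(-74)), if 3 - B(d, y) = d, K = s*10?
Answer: -1091944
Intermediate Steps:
K = -40 (K = -4*10 = -40)
B(d, y) = 3 - d
(K - B(12, -5))*(-476*(-74)) = (-40 - (3 - 1*12))*(-476*(-74)) = (-40 - (3 - 12))*35224 = (-40 - 1*(-9))*35224 = (-40 + 9)*35224 = -31*35224 = -1091944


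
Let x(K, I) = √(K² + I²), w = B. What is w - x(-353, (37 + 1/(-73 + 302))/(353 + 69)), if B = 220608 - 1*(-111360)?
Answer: 331968 - √290927860304618/48319 ≈ 3.3162e+5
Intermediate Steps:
B = 331968 (B = 220608 + 111360 = 331968)
w = 331968
x(K, I) = √(I² + K²)
w - x(-353, (37 + 1/(-73 + 302))/(353 + 69)) = 331968 - √(((37 + 1/(-73 + 302))/(353 + 69))² + (-353)²) = 331968 - √(((37 + 1/229)/422)² + 124609) = 331968 - √(((37 + 1/229)*(1/422))² + 124609) = 331968 - √(((8474/229)*(1/422))² + 124609) = 331968 - √((4237/48319)² + 124609) = 331968 - √(17952169/2334725761 + 124609) = 331968 - √(290927860304618/2334725761) = 331968 - √290927860304618/48319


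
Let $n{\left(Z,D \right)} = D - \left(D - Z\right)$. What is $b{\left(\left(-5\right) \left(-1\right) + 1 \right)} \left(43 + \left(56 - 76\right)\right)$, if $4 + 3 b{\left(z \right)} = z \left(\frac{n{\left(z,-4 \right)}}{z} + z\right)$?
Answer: $\frac{874}{3} \approx 291.33$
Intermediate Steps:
$n{\left(Z,D \right)} = Z$
$b{\left(z \right)} = - \frac{4}{3} + \frac{z \left(1 + z\right)}{3}$ ($b{\left(z \right)} = - \frac{4}{3} + \frac{z \left(\frac{z}{z} + z\right)}{3} = - \frac{4}{3} + \frac{z \left(1 + z\right)}{3}$)
$b{\left(\left(-5\right) \left(-1\right) + 1 \right)} \left(43 + \left(56 - 76\right)\right) = \left(- \frac{4}{3} + \frac{\left(-5\right) \left(-1\right) + 1}{3} + \frac{\left(\left(-5\right) \left(-1\right) + 1\right)^{2}}{3}\right) \left(43 + \left(56 - 76\right)\right) = \left(- \frac{4}{3} + \frac{5 + 1}{3} + \frac{\left(5 + 1\right)^{2}}{3}\right) \left(43 + \left(56 - 76\right)\right) = \left(- \frac{4}{3} + \frac{1}{3} \cdot 6 + \frac{6^{2}}{3}\right) \left(43 - 20\right) = \left(- \frac{4}{3} + 2 + \frac{1}{3} \cdot 36\right) 23 = \left(- \frac{4}{3} + 2 + 12\right) 23 = \frac{38}{3} \cdot 23 = \frac{874}{3}$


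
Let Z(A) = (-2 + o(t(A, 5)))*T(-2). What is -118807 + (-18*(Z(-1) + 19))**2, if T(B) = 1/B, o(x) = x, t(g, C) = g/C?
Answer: 302306/25 ≈ 12092.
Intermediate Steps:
Z(A) = 1 - A/10 (Z(A) = (-2 + A/5)/(-2) = (-2 + A*(1/5))*(-1/2) = (-2 + A/5)*(-1/2) = 1 - A/10)
-118807 + (-18*(Z(-1) + 19))**2 = -118807 + (-18*((1 - 1/10*(-1)) + 19))**2 = -118807 + (-18*((1 + 1/10) + 19))**2 = -118807 + (-18*(11/10 + 19))**2 = -118807 + (-18*201/10)**2 = -118807 + (-1809/5)**2 = -118807 + 3272481/25 = 302306/25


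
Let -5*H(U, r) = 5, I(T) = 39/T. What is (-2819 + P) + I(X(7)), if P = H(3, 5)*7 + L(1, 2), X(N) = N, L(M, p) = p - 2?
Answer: -19743/7 ≈ -2820.4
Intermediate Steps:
L(M, p) = -2 + p
H(U, r) = -1 (H(U, r) = -⅕*5 = -1)
P = -7 (P = -1*7 + (-2 + 2) = -7 + 0 = -7)
(-2819 + P) + I(X(7)) = (-2819 - 7) + 39/7 = -2826 + 39*(⅐) = -2826 + 39/7 = -19743/7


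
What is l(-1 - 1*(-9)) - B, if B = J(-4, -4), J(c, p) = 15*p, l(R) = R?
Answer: 68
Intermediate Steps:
B = -60 (B = 15*(-4) = -60)
l(-1 - 1*(-9)) - B = (-1 - 1*(-9)) - 1*(-60) = (-1 + 9) + 60 = 8 + 60 = 68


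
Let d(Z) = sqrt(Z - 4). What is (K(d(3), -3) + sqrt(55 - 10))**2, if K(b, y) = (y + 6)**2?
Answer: 126 + 54*sqrt(5) ≈ 246.75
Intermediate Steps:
d(Z) = sqrt(-4 + Z)
K(b, y) = (6 + y)**2
(K(d(3), -3) + sqrt(55 - 10))**2 = ((6 - 3)**2 + sqrt(55 - 10))**2 = (3**2 + sqrt(45))**2 = (9 + 3*sqrt(5))**2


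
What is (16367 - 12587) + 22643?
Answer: 26423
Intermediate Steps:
(16367 - 12587) + 22643 = 3780 + 22643 = 26423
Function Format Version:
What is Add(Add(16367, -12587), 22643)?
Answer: 26423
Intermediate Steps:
Add(Add(16367, -12587), 22643) = Add(3780, 22643) = 26423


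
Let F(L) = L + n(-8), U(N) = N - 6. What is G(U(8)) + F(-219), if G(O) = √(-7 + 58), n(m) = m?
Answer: -227 + √51 ≈ -219.86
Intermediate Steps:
U(N) = -6 + N
G(O) = √51
F(L) = -8 + L (F(L) = L - 8 = -8 + L)
G(U(8)) + F(-219) = √51 + (-8 - 219) = √51 - 227 = -227 + √51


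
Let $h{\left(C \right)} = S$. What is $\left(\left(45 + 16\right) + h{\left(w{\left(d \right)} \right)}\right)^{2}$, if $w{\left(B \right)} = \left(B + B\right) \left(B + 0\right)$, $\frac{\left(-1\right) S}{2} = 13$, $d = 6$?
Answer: $1225$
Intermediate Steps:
$S = -26$ ($S = \left(-2\right) 13 = -26$)
$w{\left(B \right)} = 2 B^{2}$ ($w{\left(B \right)} = 2 B B = 2 B^{2}$)
$h{\left(C \right)} = -26$
$\left(\left(45 + 16\right) + h{\left(w{\left(d \right)} \right)}\right)^{2} = \left(\left(45 + 16\right) - 26\right)^{2} = \left(61 - 26\right)^{2} = 35^{2} = 1225$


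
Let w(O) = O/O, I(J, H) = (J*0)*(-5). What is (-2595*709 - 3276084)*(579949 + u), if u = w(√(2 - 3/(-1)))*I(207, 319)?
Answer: -2966983707111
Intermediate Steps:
I(J, H) = 0 (I(J, H) = 0*(-5) = 0)
w(O) = 1
u = 0 (u = 1*0 = 0)
(-2595*709 - 3276084)*(579949 + u) = (-2595*709 - 3276084)*(579949 + 0) = (-1839855 - 3276084)*579949 = -5115939*579949 = -2966983707111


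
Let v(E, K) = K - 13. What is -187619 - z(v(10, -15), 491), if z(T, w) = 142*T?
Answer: -183643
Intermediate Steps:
v(E, K) = -13 + K
-187619 - z(v(10, -15), 491) = -187619 - 142*(-13 - 15) = -187619 - 142*(-28) = -187619 - 1*(-3976) = -187619 + 3976 = -183643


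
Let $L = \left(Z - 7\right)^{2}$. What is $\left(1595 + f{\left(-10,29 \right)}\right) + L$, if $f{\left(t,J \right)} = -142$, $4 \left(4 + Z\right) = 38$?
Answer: $\frac{5821}{4} \approx 1455.3$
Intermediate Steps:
$Z = \frac{11}{2}$ ($Z = -4 + \frac{1}{4} \cdot 38 = -4 + \frac{19}{2} = \frac{11}{2} \approx 5.5$)
$L = \frac{9}{4}$ ($L = \left(\frac{11}{2} - 7\right)^{2} = \left(- \frac{3}{2}\right)^{2} = \frac{9}{4} \approx 2.25$)
$\left(1595 + f{\left(-10,29 \right)}\right) + L = \left(1595 - 142\right) + \frac{9}{4} = 1453 + \frac{9}{4} = \frac{5821}{4}$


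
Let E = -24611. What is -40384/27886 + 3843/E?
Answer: -550528261/343151173 ≈ -1.6043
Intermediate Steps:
-40384/27886 + 3843/E = -40384/27886 + 3843/(-24611) = -40384*1/27886 + 3843*(-1/24611) = -20192/13943 - 3843/24611 = -550528261/343151173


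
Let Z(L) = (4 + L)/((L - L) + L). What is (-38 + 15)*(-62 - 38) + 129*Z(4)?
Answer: 2558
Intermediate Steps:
Z(L) = (4 + L)/L (Z(L) = (4 + L)/(0 + L) = (4 + L)/L)
(-38 + 15)*(-62 - 38) + 129*Z(4) = (-38 + 15)*(-62 - 38) + 129*((4 + 4)/4) = -23*(-100) + 129*((1/4)*8) = 2300 + 129*2 = 2300 + 258 = 2558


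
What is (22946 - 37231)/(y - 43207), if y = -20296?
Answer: 14285/63503 ≈ 0.22495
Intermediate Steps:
(22946 - 37231)/(y - 43207) = (22946 - 37231)/(-20296 - 43207) = -14285/(-63503) = -14285*(-1/63503) = 14285/63503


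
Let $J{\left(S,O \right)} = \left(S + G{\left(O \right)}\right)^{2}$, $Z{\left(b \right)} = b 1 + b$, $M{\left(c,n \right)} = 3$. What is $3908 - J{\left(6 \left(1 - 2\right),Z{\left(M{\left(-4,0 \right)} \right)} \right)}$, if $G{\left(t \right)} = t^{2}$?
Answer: $3008$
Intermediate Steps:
$Z{\left(b \right)} = 2 b$ ($Z{\left(b \right)} = b + b = 2 b$)
$J{\left(S,O \right)} = \left(S + O^{2}\right)^{2}$
$3908 - J{\left(6 \left(1 - 2\right),Z{\left(M{\left(-4,0 \right)} \right)} \right)} = 3908 - \left(6 \left(1 - 2\right) + \left(2 \cdot 3\right)^{2}\right)^{2} = 3908 - \left(6 \left(-1\right) + 6^{2}\right)^{2} = 3908 - \left(-6 + 36\right)^{2} = 3908 - 30^{2} = 3908 - 900 = 3008$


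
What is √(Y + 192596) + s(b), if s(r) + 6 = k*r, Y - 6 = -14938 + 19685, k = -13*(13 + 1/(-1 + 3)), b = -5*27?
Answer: 47373/2 + √197349 ≈ 24131.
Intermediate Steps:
b = -135
k = -351/2 (k = -13*(13 + 1/2) = -13*(13 + ½) = -13*27/2 = -351/2 ≈ -175.50)
Y = 4753 (Y = 6 + (-14938 + 19685) = 6 + 4747 = 4753)
s(r) = -6 - 351*r/2
√(Y + 192596) + s(b) = √(4753 + 192596) + (-6 - 351/2*(-135)) = √197349 + (-6 + 47385/2) = √197349 + 47373/2 = 47373/2 + √197349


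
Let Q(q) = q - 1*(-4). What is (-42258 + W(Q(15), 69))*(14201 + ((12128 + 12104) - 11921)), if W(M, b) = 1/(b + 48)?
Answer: -131080232720/117 ≈ -1.1203e+9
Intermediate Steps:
Q(q) = 4 + q (Q(q) = q + 4 = 4 + q)
W(M, b) = 1/(48 + b)
(-42258 + W(Q(15), 69))*(14201 + ((12128 + 12104) - 11921)) = (-42258 + 1/(48 + 69))*(14201 + ((12128 + 12104) - 11921)) = (-42258 + 1/117)*(14201 + (24232 - 11921)) = (-42258 + 1/117)*(14201 + 12311) = -4944185/117*26512 = -131080232720/117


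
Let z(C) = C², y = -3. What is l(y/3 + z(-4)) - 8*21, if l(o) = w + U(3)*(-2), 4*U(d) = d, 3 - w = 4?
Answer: -341/2 ≈ -170.50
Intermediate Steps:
w = -1 (w = 3 - 1*4 = 3 - 4 = -1)
U(d) = d/4
l(o) = -5/2 (l(o) = -1 + ((¼)*3)*(-2) = -1 + (¾)*(-2) = -1 - 3/2 = -5/2)
l(y/3 + z(-4)) - 8*21 = -5/2 - 8*21 = -5/2 - 168 = -341/2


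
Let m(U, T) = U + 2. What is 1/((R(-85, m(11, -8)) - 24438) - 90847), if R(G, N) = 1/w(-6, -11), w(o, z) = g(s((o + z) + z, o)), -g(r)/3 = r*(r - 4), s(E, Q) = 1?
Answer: -9/1037564 ≈ -8.6742e-6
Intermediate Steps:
m(U, T) = 2 + U
g(r) = -3*r*(-4 + r) (g(r) = -3*r*(r - 4) = -3*r*(-4 + r))
w(o, z) = 9 (w(o, z) = 3*1*(4 - 1*1) = 3*1*(4 - 1) = 3*1*3 = 9)
R(G, N) = ⅑ (R(G, N) = 1/9 = ⅑)
1/((R(-85, m(11, -8)) - 24438) - 90847) = 1/((⅑ - 24438) - 90847) = 1/(-219941/9 - 90847) = 1/(-1037564/9) = -9/1037564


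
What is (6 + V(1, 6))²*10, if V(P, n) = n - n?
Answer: 360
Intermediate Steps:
V(P, n) = 0
(6 + V(1, 6))²*10 = (6 + 0)²*10 = 6²*10 = 36*10 = 360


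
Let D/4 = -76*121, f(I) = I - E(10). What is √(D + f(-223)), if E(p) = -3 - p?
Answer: I*√36994 ≈ 192.34*I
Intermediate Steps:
f(I) = 13 + I (f(I) = I - (-3 - 1*10) = I - (-3 - 10) = I - 1*(-13) = I + 13 = 13 + I)
D = -36784 (D = 4*(-76*121) = 4*(-9196) = -36784)
√(D + f(-223)) = √(-36784 + (13 - 223)) = √(-36784 - 210) = √(-36994) = I*√36994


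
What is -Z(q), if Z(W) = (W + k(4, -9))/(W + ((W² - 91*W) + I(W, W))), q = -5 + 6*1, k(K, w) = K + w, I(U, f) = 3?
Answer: -2/43 ≈ -0.046512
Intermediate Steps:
q = 1 (q = -5 + 6 = 1)
Z(W) = (-5 + W)/(3 + W² - 90*W) (Z(W) = (W + (4 - 9))/(W + ((W² - 91*W) + 3)) = (W - 5)/(W + (3 + W² - 91*W)) = (-5 + W)/(3 + W² - 90*W))
-Z(q) = -(-5 + 1)/(3 + 1² - 90*1) = -(-4)/(3 + 1 - 90) = -(-4)/(-86) = -(-1)*(-4)/86 = -1*2/43 = -2/43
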